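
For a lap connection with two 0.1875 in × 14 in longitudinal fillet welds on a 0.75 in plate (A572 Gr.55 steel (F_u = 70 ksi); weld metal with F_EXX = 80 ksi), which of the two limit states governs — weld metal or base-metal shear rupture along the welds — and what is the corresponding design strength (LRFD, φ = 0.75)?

t_e = 0.707 × 0.1875 = 0.1326 in; L = 28 in.
Weld metal: φR_n = 0.75 × 0.6 × 80 × 0.1326 × 28 = 133.6 kips.
Base metal (shear rupture): φR_n = 0.75 × 0.6 × 70 × 0.75 × 28 = 661.5 kips.
Governing: weld metal.

φR_n ≈ 134 kips (weld metal governs)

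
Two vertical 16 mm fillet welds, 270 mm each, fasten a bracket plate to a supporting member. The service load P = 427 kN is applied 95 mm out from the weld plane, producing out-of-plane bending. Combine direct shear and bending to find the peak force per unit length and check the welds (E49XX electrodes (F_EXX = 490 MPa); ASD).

L_w = 2 × 270 = 540 mm; section modulus (unit throat) S = 2 × L²/6 = 24300 mm².
Direct shear f_v = P/L_w = 427×10³/540 = 790.7 N/mm.
Moment M = P × e = 427×10³ × 95 = 40565000 N·mm; bending f_b = M/S = 1669 N/mm.
f_max = √(f_v² + f_b²) = √(790.7² + 1669²) = 1847 N/mm.
r_n/Ω = (1/2.0) × 0.6 × 490 × (0.707 × 16) = 1663 N/mm → NOT adequate.

f_max ≈ 1850 N/mm; NOT adequate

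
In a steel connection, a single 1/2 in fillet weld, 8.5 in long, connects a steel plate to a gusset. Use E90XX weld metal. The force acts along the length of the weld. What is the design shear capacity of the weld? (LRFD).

φR_n ≈ 122 kip

E90XX → F_EXX = 90 ksi.
Effective throat t_e = 0.707 × 0.5 = 0.3535 in.
Total length L = 8.5 in; A_we = 0.3535 × 8.5 = 3.005 in².
F_nw = 0.6 F_EXX = 0.6 × 90 = 54 ksi.
φR_n = 0.75 × 54 × 3.005 = 121.7 kip.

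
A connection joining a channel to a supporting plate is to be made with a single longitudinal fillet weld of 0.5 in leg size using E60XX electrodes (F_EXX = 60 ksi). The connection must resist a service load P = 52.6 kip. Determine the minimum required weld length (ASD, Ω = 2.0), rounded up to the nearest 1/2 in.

L = 8.5 in

Throat t_e = 0.707 × 0.5 = 0.3535 in.
r_n/Ω = (0.6 × 60 × 0.3535) / 2.0 = 6.363 kip/in.
L_req = P / (r_n/Ω) = 52.6 / 6.363 = 8.267 in total.
Round up → use L = 8.5 in.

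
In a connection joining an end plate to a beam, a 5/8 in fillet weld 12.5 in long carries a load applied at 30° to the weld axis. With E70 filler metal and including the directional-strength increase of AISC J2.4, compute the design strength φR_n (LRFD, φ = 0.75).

E70XX → F_EXX = 70 ksi.
t_e = 0.707 × 0.625 = 0.4419 in; A_we = 0.4419 × 12.5 = 5.523 in².
Directional factor: 1.0 + 0.5 sin^1.5(30°) = 1.177.
F_nw = 0.6 × 70 × 1.177 = 49.42 ksi.
φR_n = 0.75 × 49.42 × 5.523 = 204.7 kip.

φR_n ≈ 205 kip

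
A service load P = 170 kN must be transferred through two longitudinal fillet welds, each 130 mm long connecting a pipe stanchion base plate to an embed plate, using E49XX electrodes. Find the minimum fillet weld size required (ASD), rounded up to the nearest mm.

w = 7 mm

E49XX → F_EXX = 490 MPa.
Total weld length L = 260 mm.
Required throat t_e = P × Ω / (0.6 F_EXX × L) = 170 × 2.0 / (0.6 × 490 × 260 × 10⁻³) = 4.448 mm.
Required leg w = t_e / 0.707 = 6.291 mm → use 7 mm.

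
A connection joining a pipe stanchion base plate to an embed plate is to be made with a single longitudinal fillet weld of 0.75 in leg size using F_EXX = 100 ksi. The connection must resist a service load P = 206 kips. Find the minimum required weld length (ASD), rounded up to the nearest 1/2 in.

L = 13 in

Throat t_e = 0.707 × 0.75 = 0.5302 in.
r_n/Ω = (0.6 × 100 × 0.5302) / 2.0 = 15.91 kip/in.
L_req = P / (r_n/Ω) = 206 / 15.91 = 12.95 in total.
Round up → use L = 13 in.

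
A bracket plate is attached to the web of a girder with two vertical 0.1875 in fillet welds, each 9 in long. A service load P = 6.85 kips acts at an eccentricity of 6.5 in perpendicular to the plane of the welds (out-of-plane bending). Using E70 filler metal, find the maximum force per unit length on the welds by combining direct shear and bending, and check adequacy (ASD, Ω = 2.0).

E70XX → F_EXX = 70 ksi.
L_w = 2 × 9 = 18 in; section modulus (unit throat) S = 2 × L²/6 = 27 in².
Direct shear f_v = P/L_w = 6.85/18 = 0.3806 kip/in.
Moment M = P × e = 6.85 × 6.5 = 44.525 kip·in; bending f_b = M/S = 1.649 kip/in.
f_max = √(f_v² + f_b²) = √(0.3806² + 1.649²) = 1.692 kip/in.
r_n/Ω = (1/2.0) × 0.6 × 70 × (0.707 × 0.1875) = 2.784 kip/in → adequate.

f_max ≈ 1.69 kip/in; adequate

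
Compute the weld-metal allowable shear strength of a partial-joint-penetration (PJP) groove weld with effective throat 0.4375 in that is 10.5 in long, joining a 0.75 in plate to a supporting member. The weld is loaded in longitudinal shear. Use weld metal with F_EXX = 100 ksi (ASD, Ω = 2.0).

Effective throat (given) t_e = 0.4375 in.
A_we = 0.4375 × 10.5 = 4.594 in².
F_nw = 0.6 F_EXX = 60 ksi.
R_n/Ω = (60 × 4.594) / 2.0 = 137.8 kip.

R_n/Ω ≈ 138 kip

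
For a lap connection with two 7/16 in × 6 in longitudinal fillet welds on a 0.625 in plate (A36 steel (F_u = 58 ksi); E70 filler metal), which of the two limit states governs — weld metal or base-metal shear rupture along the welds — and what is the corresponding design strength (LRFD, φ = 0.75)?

E70XX → F_EXX = 70 ksi.
t_e = 0.707 × 0.4375 = 0.3093 in; L = 12 in.
Weld metal: φR_n = 0.75 × 0.6 × 70 × 0.3093 × 12 = 116.9 kips.
Base metal (shear rupture): φR_n = 0.75 × 0.6 × 58 × 0.625 × 12 = 195.8 kips.
Governing: weld metal.

φR_n ≈ 117 kips (weld metal governs)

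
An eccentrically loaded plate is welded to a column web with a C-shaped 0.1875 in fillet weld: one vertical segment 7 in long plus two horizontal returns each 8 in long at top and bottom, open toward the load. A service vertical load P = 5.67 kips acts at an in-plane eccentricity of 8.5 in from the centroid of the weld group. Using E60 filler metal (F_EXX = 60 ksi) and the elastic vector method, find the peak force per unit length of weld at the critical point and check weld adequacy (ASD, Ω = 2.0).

Total weld length L_w = 23 in. Treat welds as unit-width lines.
Centroid: x̄ = 2×8×4 / 23 = 2.783 in from the vertical weld.
Polar moment about centroid: J = I_x + I_y = [7³/12 + 2×8×3.5²] + [7×2.783² + 2(8³/12 + 8×1.217²)] = 387.8 in³.
Direct shear f_v = P/L_w = 5.67 / 23 = 0.2465 kip/in (vertical).
Torsion M = P·e = 5.67 × 8.5 = 48.195 kip·in.
Critical point at (x, y) = (5.217, 3.5) from centroid. f_tx = M·y/J = 0.4349 kip/in; f_ty = M·x/J = 0.6484 kip/in.
Resultant f_max = √[f_tx² + (f_v + f_ty)²] = √[0.4349² + (0.2465 + 0.6484)²] = 0.995 kip/in.
Capacity per unit length: r_n/Ω = (1/2.0) × 0.6 × 60 × (0.707 × 0.1875) = 2.386 kip/in.
0.995 ≤ 2.386 → adequate.

f_max ≈ 0.995 kip/in; adequate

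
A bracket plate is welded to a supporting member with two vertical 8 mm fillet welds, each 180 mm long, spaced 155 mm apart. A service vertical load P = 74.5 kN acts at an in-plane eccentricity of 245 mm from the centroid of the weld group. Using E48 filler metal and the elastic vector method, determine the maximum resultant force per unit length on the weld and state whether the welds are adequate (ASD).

E48XX → F_EXX = 480 MPa.
Total weld length L_w = 360 mm. Treat welds as unit-width lines.
Polar moment about centroid: J = 2[d³/12 + d(b/2)²] = 2[180³/12 + 180×77.5²] = 3134000 mm³.
Direct shear f_v = P/L_w = 74.5×10³ / 360 = 206.9 N/mm (vertical).
Torsion M = P·e = 74.5×10³ × 245 = 18252000 N·mm.
Critical point at (x, y) = (77.5, 90) from centroid. f_tx = M·y/J = 524.1 N/mm; f_ty = M·x/J = 451.3 N/mm.
Resultant f_max = √[f_tx² + (f_v + f_ty)²] = √[524.1² + (206.9 + 451.3)²] = 841.4 N/mm.
Capacity per unit length: r_n/Ω = (1/2.0) × 0.6 × 480 × (0.707 × 8) = 814.5 N/mm.
841.4 > 814.5 → NOT adequate.

f_max ≈ 841 N/mm; NOT adequate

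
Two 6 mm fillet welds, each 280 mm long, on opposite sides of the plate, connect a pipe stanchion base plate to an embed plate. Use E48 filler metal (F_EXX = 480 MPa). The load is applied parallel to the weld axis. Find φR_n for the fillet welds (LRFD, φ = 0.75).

Effective throat t_e = 0.707 × 6 = 4.242 mm.
Total length L = 560 mm; A_we = 4.242 × 560 = 2376 mm².
F_nw = 0.6 F_EXX = 0.6 × 480 = 288 MPa.
φR_n = 0.75 × 288 × 2376 × 10⁻³ = 513.1 kN.

φR_n ≈ 513 kN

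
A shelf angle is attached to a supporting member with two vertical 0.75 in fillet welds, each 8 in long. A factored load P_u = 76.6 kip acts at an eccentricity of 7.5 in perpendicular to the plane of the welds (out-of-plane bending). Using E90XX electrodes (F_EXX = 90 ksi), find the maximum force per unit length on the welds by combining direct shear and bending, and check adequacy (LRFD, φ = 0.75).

f_max ≈ 27.4 kip/in; NOT adequate

L_w = 2 × 8 = 16 in; section modulus (unit throat) S = 2 × L²/6 = 21.33 in².
Direct shear f_v = P/L_w = 76.6/16 = 4.787 kip/in.
Moment M = P × e = 76.6 × 7.5 = 574.5 kip·in; bending f_b = M/S = 26.93 kip/in.
f_max = √(f_v² + f_b²) = √(4.787² + 26.93²) = 27.35 kip/in.
φr_n = 0.75 × 0.6 × 90 × (0.707 × 0.75) = 21.48 kip/in → NOT adequate.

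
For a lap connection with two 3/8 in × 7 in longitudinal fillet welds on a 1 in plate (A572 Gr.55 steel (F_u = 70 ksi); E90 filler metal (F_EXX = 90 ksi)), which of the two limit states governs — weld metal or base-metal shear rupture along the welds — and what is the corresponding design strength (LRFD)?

t_e = 0.707 × 0.375 = 0.2651 in; L = 14 in.
Weld metal: φR_n = 0.75 × 0.6 × 90 × 0.2651 × 14 = 150.3 kips.
Base metal (shear rupture): φR_n = 0.75 × 0.6 × 70 × 1 × 14 = 441 kips.
Governing: weld metal.

φR_n ≈ 150 kips (weld metal governs)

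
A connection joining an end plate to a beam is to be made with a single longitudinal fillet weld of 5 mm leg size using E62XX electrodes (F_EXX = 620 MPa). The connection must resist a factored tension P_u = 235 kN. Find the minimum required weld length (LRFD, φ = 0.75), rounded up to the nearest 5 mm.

L = 240 mm

Throat t_e = 0.707 × 5 = 3.535 mm.
φr_n = 0.75 × 0.6 × 620 × 3.535 × 10⁻³ = 0.9863 kN/mm.
L_req = P_u / φr_n = 235 / 0.9863 = 238.3 mm total.
Round up → use L = 240 mm.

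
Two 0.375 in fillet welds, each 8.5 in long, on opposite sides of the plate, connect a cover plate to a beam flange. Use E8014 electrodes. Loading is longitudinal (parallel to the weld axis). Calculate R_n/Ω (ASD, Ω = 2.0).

R_n/Ω ≈ 108 kip

E80XX → F_EXX = 80 ksi.
Effective throat t_e = 0.707 × 0.375 = 0.2651 in.
Total length L = 17 in; A_we = 0.2651 × 17 = 4.507 in².
F_nw = 0.6 F_EXX = 0.6 × 80 = 48 ksi.
R_n = 48 × 4.507 = 216.3 kip; R_n/Ω = 216.3/2.0 = 108.2 kip.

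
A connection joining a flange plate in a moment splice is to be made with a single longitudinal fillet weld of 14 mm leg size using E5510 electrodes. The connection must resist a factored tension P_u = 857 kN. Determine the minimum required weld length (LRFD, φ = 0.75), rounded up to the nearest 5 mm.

E55XX → F_EXX = 550 MPa.
Throat t_e = 0.707 × 14 = 9.898 mm.
φr_n = 0.75 × 0.6 × 550 × 9.898 × 10⁻³ = 2.45 kN/mm.
L_req = P_u / φr_n = 857 / 2.45 = 349.8 mm total.
Round up → use L = 350 mm.

L = 350 mm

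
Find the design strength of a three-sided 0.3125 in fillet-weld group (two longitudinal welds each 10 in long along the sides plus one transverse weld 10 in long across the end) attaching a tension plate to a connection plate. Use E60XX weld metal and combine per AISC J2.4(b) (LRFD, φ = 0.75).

E60XX → F_EXX = 60 ksi.
t_e = 0.707 × 0.3125 = 0.2209 in.
R_nwl = 0.6 × 60 × 0.2209 × 20 = 159.1 kips (longitudinal, 2 welds).
R_nwt = 0.6 × 60 × 0.2209 × 10 = 79.54 kips (transverse, base value).
(i) R_nwl + R_nwt = 238.6 kips; (ii) 0.85 R_nwl + 1.5 R_nwt = 254.5 kips.
R_n = max = 254.5 kips [governs: (ii)]; φR_n = 190.9 kips.

φR_n ≈ 191 kips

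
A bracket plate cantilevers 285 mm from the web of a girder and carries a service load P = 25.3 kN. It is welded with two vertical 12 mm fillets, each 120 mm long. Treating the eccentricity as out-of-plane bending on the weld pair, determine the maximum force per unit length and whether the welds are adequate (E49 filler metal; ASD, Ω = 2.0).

E49XX → F_EXX = 490 MPa.
L_w = 2 × 120 = 240 mm; section modulus (unit throat) S = 2 × L²/6 = 4800 mm².
Direct shear f_v = P/L_w = 25.3×10³/240 = 105.4 N/mm.
Moment M = P × e = 25.3×10³ × 285 = 7210500 N·mm; bending f_b = M/S = 1502 N/mm.
f_max = √(f_v² + f_b²) = √(105.4² + 1502²) = 1506 N/mm.
r_n/Ω = (1/2.0) × 0.6 × 490 × (0.707 × 12) = 1247 N/mm → NOT adequate.

f_max ≈ 1510 N/mm; NOT adequate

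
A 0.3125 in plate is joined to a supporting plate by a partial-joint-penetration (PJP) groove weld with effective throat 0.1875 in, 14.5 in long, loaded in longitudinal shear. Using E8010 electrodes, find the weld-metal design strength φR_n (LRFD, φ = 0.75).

φR_n ≈ 97.9 kip

E80XX → F_EXX = 80 ksi.
Effective throat (given) t_e = 0.1875 in.
A_we = 0.1875 × 14.5 = 2.719 in².
F_nw = 0.6 F_EXX = 48 ksi.
φR_n = 0.75 × 48 × 2.719 = 97.88 kip.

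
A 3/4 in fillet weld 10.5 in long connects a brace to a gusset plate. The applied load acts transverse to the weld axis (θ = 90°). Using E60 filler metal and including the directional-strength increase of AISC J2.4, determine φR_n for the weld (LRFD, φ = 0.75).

φR_n ≈ 225 kip

E60XX → F_EXX = 60 ksi.
t_e = 0.707 × 0.75 = 0.5302 in; A_we = 0.5302 × 10.5 = 5.568 in².
Directional factor: 1.0 + 0.5 sin^1.5(90°) = 1.5.
F_nw = 0.6 × 60 × 1.5 = 54 ksi.
φR_n = 0.75 × 54 × 5.568 = 225.5 kip.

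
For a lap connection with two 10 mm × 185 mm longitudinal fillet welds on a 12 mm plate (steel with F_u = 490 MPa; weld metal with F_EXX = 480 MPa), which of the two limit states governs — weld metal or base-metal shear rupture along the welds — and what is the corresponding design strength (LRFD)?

φR_n ≈ 565 kN (weld metal governs)

t_e = 0.707 × 10 = 7.07 mm; L = 370 mm.
Weld metal: φR_n = 0.75 × 0.6 × 480 × 7.07 × 370 × 10⁻³ = 565 kN.
Base metal (shear rupture): φR_n = 0.75 × 0.6 × 490 × 12 × 370 × 10⁻³ = 979 kN.
Governing: weld metal.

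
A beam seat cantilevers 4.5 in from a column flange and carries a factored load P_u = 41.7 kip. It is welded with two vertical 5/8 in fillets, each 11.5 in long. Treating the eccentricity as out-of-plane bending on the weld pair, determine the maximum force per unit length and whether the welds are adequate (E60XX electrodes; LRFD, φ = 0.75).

f_max ≈ 4.63 kip/in; adequate

E60XX → F_EXX = 60 ksi.
L_w = 2 × 11.5 = 23 in; section modulus (unit throat) S = 2 × L²/6 = 44.08 in².
Direct shear f_v = P/L_w = 41.7/23 = 1.813 kip/in.
Moment M = P × e = 41.7 × 4.5 = 187.65 kip·in; bending f_b = M/S = 4.257 kip/in.
f_max = √(f_v² + f_b²) = √(1.813² + 4.257²) = 4.627 kip/in.
φr_n = 0.75 × 0.6 × 60 × (0.707 × 0.625) = 11.93 kip/in → adequate.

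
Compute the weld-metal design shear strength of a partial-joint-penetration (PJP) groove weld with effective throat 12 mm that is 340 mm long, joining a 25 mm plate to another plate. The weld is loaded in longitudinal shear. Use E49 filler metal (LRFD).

E49XX → F_EXX = 490 MPa.
Effective throat (given) t_e = 12 mm.
A_we = 12 × 340 = 4080 mm².
F_nw = 0.6 F_EXX = 294 MPa.
φR_n = 0.75 × 294 × 4080 × 10⁻³ = 899.6 kN.

φR_n ≈ 900 kN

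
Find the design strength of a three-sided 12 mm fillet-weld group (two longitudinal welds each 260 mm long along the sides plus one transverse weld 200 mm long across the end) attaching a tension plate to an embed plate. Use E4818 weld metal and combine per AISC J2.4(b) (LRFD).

φR_n ≈ 1360 kN

E48XX → F_EXX = 480 MPa.
t_e = 0.707 × 12 = 8.484 mm.
R_nwl = 0.6 × 480 × 8.484 × 520 × 10⁻³ = 1271 kN (longitudinal, 2 welds).
R_nwt = 0.6 × 480 × 8.484 × 200 × 10⁻³ = 488.7 kN (transverse, base value).
(i) R_nwl + R_nwt = 1759 kN; (ii) 0.85 R_nwl + 1.5 R_nwt = 1813 kN.
R_n = max = 1813 kN [governs: (ii)]; φR_n = 1360 kN.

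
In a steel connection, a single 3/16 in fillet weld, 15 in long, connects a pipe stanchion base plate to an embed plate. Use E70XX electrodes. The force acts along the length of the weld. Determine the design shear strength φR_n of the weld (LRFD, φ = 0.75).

φR_n ≈ 62.6 kip

E70XX → F_EXX = 70 ksi.
Effective throat t_e = 0.707 × 0.1875 = 0.1326 in.
Total length L = 15 in; A_we = 0.1326 × 15 = 1.988 in².
F_nw = 0.6 F_EXX = 0.6 × 70 = 42 ksi.
φR_n = 0.75 × 42 × 1.988 = 62.64 kip.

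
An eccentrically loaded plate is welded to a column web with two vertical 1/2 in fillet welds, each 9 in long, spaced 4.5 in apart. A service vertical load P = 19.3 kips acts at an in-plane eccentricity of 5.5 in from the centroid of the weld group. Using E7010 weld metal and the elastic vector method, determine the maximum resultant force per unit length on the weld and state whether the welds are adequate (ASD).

f_max ≈ 3.14 kip/in; adequate

E70XX → F_EXX = 70 ksi.
Total weld length L_w = 18 in. Treat welds as unit-width lines.
Polar moment about centroid: J = 2[d³/12 + d(b/2)²] = 2[9³/12 + 9×2.25²] = 212.6 in³.
Direct shear f_v = P/L_w = 19.3 / 18 = 1.072 kip/in (vertical).
Torsion M = P·e = 19.3 × 5.5 = 106.15 kip·in.
Critical point at (x, y) = (2.25, 4.5) from centroid. f_tx = M·y/J = 2.247 kip/in; f_ty = M·x/J = 1.123 kip/in.
Resultant f_max = √[f_tx² + (f_v + f_ty)²] = √[2.247² + (1.072 + 1.123)²] = 3.141 kip/in.
Capacity per unit length: r_n/Ω = (1/2.0) × 0.6 × 70 × (0.707 × 0.5) = 7.423 kip/in.
3.141 ≤ 7.423 → adequate.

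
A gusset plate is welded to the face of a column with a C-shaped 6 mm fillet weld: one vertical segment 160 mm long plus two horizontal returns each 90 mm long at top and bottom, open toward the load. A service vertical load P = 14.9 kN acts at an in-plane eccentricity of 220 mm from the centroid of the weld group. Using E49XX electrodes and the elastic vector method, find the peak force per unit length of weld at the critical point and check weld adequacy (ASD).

f_max ≈ 221 N/mm; adequate

E49XX → F_EXX = 490 MPa.
Total weld length L_w = 340 mm. Treat welds as unit-width lines.
Centroid: x̄ = 2×90×45 / 340 = 23.82 mm from the vertical weld.
Polar moment about centroid: J = I_x + I_y = [160³/12 + 2×90×80²] + [160×23.82² + 2(90³/12 + 90×21.18²)] = 1786000 mm³.
Direct shear f_v = P/L_w = 14.9×10³ / 340 = 43.82 N/mm (vertical).
Torsion M = P·e = 14.9×10³ × 220 = 3278000 N·mm.
Critical point at (x, y) = (66.18, 80) from centroid. f_tx = M·y/J = 146.8 N/mm; f_ty = M·x/J = 121.4 N/mm.
Resultant f_max = √[f_tx² + (f_v + f_ty)²] = √[146.8² + (43.82 + 121.4)²] = 221 N/mm.
Capacity per unit length: r_n/Ω = (1/2.0) × 0.6 × 490 × (0.707 × 6) = 623.6 N/mm.
221 ≤ 623.6 → adequate.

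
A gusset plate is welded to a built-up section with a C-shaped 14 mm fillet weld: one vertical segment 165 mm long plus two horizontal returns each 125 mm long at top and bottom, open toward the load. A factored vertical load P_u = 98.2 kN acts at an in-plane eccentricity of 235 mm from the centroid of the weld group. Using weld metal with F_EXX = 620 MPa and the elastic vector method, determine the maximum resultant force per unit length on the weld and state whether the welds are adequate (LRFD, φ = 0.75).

Total weld length L_w = 415 mm. Treat welds as unit-width lines.
Centroid: x̄ = 2×125×62.5 / 415 = 37.65 mm from the vertical weld.
Polar moment about centroid: J = I_x + I_y = [165³/12 + 2×125×82.5²] + [165×37.65² + 2(125³/12 + 125×24.85²)] = 2790000 mm³.
Direct shear f_v = P/L_w = 98.2×10³ / 415 = 236.6 N/mm (vertical).
Torsion M = P·e = 98.2×10³ × 235 = 23077000 N·mm.
Critical point at (x, y) = (87.35, 82.5) from centroid. f_tx = M·y/J = 682.5 N/mm; f_ty = M·x/J = 722.6 N/mm.
Resultant f_max = √[f_tx² + (f_v + f_ty)²] = √[682.5² + (236.6 + 722.6)²] = 1177 N/mm.
Capacity per unit length: φr_n = 0.75 × 0.6 × 620 × (0.707 × 14) = 2762 N/mm.
1177 ≤ 2762 → adequate.

f_max ≈ 1180 N/mm; adequate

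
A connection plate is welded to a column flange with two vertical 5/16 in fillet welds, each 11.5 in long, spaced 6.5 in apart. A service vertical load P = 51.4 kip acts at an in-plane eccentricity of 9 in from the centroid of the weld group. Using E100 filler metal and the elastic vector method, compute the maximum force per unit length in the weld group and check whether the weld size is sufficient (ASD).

E100XX → F_EXX = 100 ksi.
Total weld length L_w = 23 in. Treat welds as unit-width lines.
Polar moment about centroid: J = 2[d³/12 + d(b/2)²] = 2[11.5³/12 + 11.5×3.25²] = 496.4 in³.
Direct shear f_v = P/L_w = 51.4 / 23 = 2.235 kip/in (vertical).
Torsion M = P·e = 51.4 × 9 = 462.6 kip·in.
Critical point at (x, y) = (3.25, 5.75) from centroid. f_tx = M·y/J = 5.358 kip/in; f_ty = M·x/J = 3.029 kip/in.
Resultant f_max = √[f_tx² + (f_v + f_ty)²] = √[5.358² + (2.235 + 3.029)²] = 7.511 kip/in.
Capacity per unit length: r_n/Ω = (1/2.0) × 0.6 × 100 × (0.707 × 0.3125) = 6.628 kip/in.
7.511 > 6.628 → NOT adequate.

f_max ≈ 7.51 kip/in; NOT adequate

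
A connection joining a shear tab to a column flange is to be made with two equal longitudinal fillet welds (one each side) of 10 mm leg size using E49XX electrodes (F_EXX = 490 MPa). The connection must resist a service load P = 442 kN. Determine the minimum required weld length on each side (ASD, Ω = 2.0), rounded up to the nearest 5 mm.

L = 215 mm on each side

Throat t_e = 0.707 × 10 = 7.07 mm.
r_n/Ω = (0.6 × 490 × 7.07) / 2.0 = 1039 N/mm = 1.039 kN/mm.
L_req = P / (r_n/Ω) = 442 / 1.039 = 425.3 mm total.
Per side: 425.3 / 2 = 212.6 mm.
Round up → use L = 215 mm on each side.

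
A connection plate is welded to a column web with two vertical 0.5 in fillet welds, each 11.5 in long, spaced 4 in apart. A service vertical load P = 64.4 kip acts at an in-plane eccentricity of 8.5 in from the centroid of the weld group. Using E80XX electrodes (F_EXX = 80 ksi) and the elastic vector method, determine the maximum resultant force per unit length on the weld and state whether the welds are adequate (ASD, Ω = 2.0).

Total weld length L_w = 23 in. Treat welds as unit-width lines.
Polar moment about centroid: J = 2[d³/12 + d(b/2)²] = 2[11.5³/12 + 11.5×2²] = 345.5 in³.
Direct shear f_v = P/L_w = 64.4 / 23 = 2.8 kip/in (vertical).
Torsion M = P·e = 64.4 × 8.5 = 547.4 kip·in.
Critical point at (x, y) = (2, 5.75) from centroid. f_tx = M·y/J = 9.111 kip/in; f_ty = M·x/J = 3.169 kip/in.
Resultant f_max = √[f_tx² + (f_v + f_ty)²] = √[9.111² + (2.8 + 3.169)²] = 10.89 kip/in.
Capacity per unit length: r_n/Ω = (1/2.0) × 0.6 × 80 × (0.707 × 0.5) = 8.484 kip/in.
10.89 > 8.484 → NOT adequate.

f_max ≈ 10.9 kip/in; NOT adequate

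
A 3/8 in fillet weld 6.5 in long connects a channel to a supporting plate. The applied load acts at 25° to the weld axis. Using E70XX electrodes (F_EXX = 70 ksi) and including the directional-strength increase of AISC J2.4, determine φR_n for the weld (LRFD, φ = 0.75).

φR_n ≈ 61.7 kips

t_e = 0.707 × 0.375 = 0.2651 in; A_we = 0.2651 × 6.5 = 1.723 in².
Directional factor: 1.0 + 0.5 sin^1.5(25°) = 1.137.
F_nw = 0.6 × 70 × 1.137 = 47.77 ksi.
φR_n = 0.75 × 47.77 × 1.723 = 61.74 kips.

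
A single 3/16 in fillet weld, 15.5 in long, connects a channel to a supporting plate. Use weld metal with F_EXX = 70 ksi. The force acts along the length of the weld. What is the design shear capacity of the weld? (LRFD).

φR_n ≈ 64.7 kips

Effective throat t_e = 0.707 × 0.1875 = 0.1326 in.
Total length L = 15.5 in; A_we = 0.1326 × 15.5 = 2.055 in².
F_nw = 0.6 F_EXX = 0.6 × 70 = 42 ksi.
φR_n = 0.75 × 42 × 2.055 = 64.72 kips.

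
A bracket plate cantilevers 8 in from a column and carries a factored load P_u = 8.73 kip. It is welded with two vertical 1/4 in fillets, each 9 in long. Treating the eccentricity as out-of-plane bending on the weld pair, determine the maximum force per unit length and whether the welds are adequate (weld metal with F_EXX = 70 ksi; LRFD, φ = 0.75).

f_max ≈ 2.63 kip/in; adequate

L_w = 2 × 9 = 18 in; section modulus (unit throat) S = 2 × L²/6 = 27 in².
Direct shear f_v = P/L_w = 8.73/18 = 0.485 kip/in.
Moment M = P × e = 8.73 × 8 = 69.84 kip·in; bending f_b = M/S = 2.587 kip/in.
f_max = √(f_v² + f_b²) = √(0.485² + 2.587²) = 2.632 kip/in.
φr_n = 0.75 × 0.6 × 70 × (0.707 × 0.25) = 5.568 kip/in → adequate.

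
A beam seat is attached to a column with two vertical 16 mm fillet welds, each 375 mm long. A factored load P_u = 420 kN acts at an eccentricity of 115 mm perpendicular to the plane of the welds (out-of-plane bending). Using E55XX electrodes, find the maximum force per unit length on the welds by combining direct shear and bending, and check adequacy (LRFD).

f_max ≈ 1170 N/mm; adequate

E55XX → F_EXX = 550 MPa.
L_w = 2 × 375 = 750 mm; section modulus (unit throat) S = 2 × L²/6 = 46880 mm².
Direct shear f_v = P/L_w = 420×10³/750 = 560 N/mm.
Moment M = P × e = 420×10³ × 115 = 48300000 N·mm; bending f_b = M/S = 1030 N/mm.
f_max = √(f_v² + f_b²) = √(560² + 1030²) = 1173 N/mm.
φr_n = 0.75 × 0.6 × 550 × (0.707 × 16) = 2800 N/mm → adequate.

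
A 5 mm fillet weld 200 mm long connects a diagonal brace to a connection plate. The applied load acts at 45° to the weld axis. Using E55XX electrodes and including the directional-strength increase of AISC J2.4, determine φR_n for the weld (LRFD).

φR_n ≈ 227 kN

E55XX → F_EXX = 550 MPa.
t_e = 0.707 × 5 = 3.535 mm; A_we = 3.535 × 200 = 707 mm².
Directional factor: 1.0 + 0.5 sin^1.5(45°) = 1.297.
F_nw = 0.6 × 550 × 1.297 = 428.1 MPa.
φR_n = 0.75 × 428.1 × 707 × 10⁻³ = 227 kN.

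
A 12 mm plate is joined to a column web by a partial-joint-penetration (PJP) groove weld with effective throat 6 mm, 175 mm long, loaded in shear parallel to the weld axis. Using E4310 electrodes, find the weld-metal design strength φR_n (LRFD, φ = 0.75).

φR_n ≈ 203 kN

E43XX → F_EXX = 430 MPa.
Effective throat (given) t_e = 6 mm.
A_we = 6 × 175 = 1050 mm².
F_nw = 0.6 F_EXX = 258 MPa.
φR_n = 0.75 × 258 × 1050 × 10⁻³ = 203.2 kN.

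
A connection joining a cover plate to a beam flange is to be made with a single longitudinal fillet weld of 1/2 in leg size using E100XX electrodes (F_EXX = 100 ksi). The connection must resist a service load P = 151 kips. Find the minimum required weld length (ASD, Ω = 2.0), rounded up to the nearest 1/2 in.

Throat t_e = 0.707 × 0.5 = 0.3535 in.
r_n/Ω = (0.6 × 100 × 0.3535) / 2.0 = 10.6 kip/in.
L_req = P / (r_n/Ω) = 151 / 10.6 = 14.24 in total.
Round up → use L = 14.5 in.

L = 14.5 in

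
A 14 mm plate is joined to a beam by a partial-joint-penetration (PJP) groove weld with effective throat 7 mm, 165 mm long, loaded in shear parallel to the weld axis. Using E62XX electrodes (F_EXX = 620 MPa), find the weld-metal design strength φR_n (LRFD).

Effective throat (given) t_e = 7 mm.
A_we = 7 × 165 = 1155 mm².
F_nw = 0.6 F_EXX = 372 MPa.
φR_n = 0.75 × 372 × 1155 × 10⁻³ = 322.2 kN.

φR_n ≈ 322 kN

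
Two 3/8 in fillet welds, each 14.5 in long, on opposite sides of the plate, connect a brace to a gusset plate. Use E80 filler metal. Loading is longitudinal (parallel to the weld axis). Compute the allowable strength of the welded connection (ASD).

R_n/Ω ≈ 185 kips

E80XX → F_EXX = 80 ksi.
Effective throat t_e = 0.707 × 0.375 = 0.2651 in.
Total length L = 29 in; A_we = 0.2651 × 29 = 7.689 in².
F_nw = 0.6 F_EXX = 0.6 × 80 = 48 ksi.
R_n = 48 × 7.689 = 369.1 kips; R_n/Ω = 369.1/2.0 = 184.5 kips.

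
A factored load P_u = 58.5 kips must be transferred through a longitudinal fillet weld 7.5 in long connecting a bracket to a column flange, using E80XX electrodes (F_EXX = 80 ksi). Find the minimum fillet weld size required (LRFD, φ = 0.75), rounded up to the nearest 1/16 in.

Total weld length L = 7.5 in.
Required throat t_e = P_u / (φ × 0.6 F_EXX × L) = 58.5 / (0.75 × 0.6 × 80 × 7.5) = 0.2167 in.
Required leg w = t_e / 0.707 = 0.3065 in → use 5/16 in.

w = 5/16 in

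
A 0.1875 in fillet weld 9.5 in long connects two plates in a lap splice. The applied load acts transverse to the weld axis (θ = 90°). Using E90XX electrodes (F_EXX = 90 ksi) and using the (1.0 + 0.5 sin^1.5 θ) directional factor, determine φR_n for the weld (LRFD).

t_e = 0.707 × 0.1875 = 0.1326 in; A_we = 0.1326 × 9.5 = 1.259 in².
Directional factor: 1.0 + 0.5 sin^1.5(90°) = 1.5.
F_nw = 0.6 × 90 × 1.5 = 81 ksi.
φR_n = 0.75 × 81 × 1.259 = 76.51 kip.

φR_n ≈ 76.5 kip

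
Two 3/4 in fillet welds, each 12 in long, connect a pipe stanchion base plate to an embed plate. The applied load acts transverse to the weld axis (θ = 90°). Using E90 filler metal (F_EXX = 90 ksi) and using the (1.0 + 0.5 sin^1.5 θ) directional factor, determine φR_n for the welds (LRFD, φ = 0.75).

t_e = 0.707 × 0.75 = 0.5302 in; A_we = 0.5302 × 24 = 12.73 in².
Directional factor: 1.0 + 0.5 sin^1.5(90°) = 1.5.
F_nw = 0.6 × 90 × 1.5 = 81 ksi.
φR_n = 0.75 × 81 × 12.73 = 773.1 kips.

φR_n ≈ 773 kips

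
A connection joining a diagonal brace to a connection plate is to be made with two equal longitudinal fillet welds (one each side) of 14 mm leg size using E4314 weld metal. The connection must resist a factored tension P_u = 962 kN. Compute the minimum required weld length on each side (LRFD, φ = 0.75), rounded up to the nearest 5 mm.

E43XX → F_EXX = 430 MPa.
Throat t_e = 0.707 × 14 = 9.898 mm.
φr_n = 0.75 × 0.6 × 430 × 9.898 × 10⁻³ = 1.915 kN/mm.
L_req = P_u / φr_n = 962 / 1.915 = 502.3 mm total.
Per side: 502.3 / 2 = 251.1 mm.
Round up → use L = 255 mm on each side.

L = 255 mm on each side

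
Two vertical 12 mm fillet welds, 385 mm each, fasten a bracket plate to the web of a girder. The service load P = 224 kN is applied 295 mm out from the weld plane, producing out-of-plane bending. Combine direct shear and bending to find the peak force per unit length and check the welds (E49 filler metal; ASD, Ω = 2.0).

f_max ≈ 1370 N/mm; NOT adequate

E49XX → F_EXX = 490 MPa.
L_w = 2 × 385 = 770 mm; section modulus (unit throat) S = 2 × L²/6 = 49410 mm².
Direct shear f_v = P/L_w = 224×10³/770 = 290.9 N/mm.
Moment M = P × e = 224×10³ × 295 = 66080000 N·mm; bending f_b = M/S = 1337 N/mm.
f_max = √(f_v² + f_b²) = √(290.9² + 1337²) = 1369 N/mm.
r_n/Ω = (1/2.0) × 0.6 × 490 × (0.707 × 12) = 1247 N/mm → NOT adequate.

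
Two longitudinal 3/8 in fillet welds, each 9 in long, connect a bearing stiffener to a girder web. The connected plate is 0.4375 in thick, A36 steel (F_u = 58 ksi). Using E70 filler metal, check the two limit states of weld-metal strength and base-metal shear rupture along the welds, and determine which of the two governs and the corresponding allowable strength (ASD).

R_n/Ω ≈ 100 kip (weld metal governs)

E70XX → F_EXX = 70 ksi.
t_e = 0.707 × 0.375 = 0.2651 in; L = 18 in.
Weld metal: R_n/Ω = (1/2.0) × 0.6 × 70 × 0.2651 × 18 = 100.2 kip.
Base metal (shear rupture): R_n/Ω = (1/2.0) × 0.6 × 58 × 0.4375 × 18 = 137 kip.
Governing: weld metal.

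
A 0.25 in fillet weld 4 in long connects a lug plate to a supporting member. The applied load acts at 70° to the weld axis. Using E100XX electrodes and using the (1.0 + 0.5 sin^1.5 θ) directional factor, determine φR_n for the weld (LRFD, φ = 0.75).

E100XX → F_EXX = 100 ksi.
t_e = 0.707 × 0.25 = 0.1767 in; A_we = 0.1767 × 4 = 0.707 in².
Directional factor: 1.0 + 0.5 sin^1.5(70°) = 1.455.
F_nw = 0.6 × 100 × 1.455 = 87.33 ksi.
φR_n = 0.75 × 87.33 × 0.707 = 46.31 kip.

φR_n ≈ 46.3 kip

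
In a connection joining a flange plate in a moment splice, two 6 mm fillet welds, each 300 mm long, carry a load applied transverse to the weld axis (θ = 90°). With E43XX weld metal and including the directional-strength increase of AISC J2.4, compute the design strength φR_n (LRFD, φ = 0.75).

E43XX → F_EXX = 430 MPa.
t_e = 0.707 × 6 = 4.242 mm; A_we = 4.242 × 600 = 2545 mm².
Directional factor: 1.0 + 0.5 sin^1.5(90°) = 1.5.
F_nw = 0.6 × 430 × 1.5 = 387 MPa.
φR_n = 0.75 × 387 × 2545 × 10⁻³ = 738.7 kN.

φR_n ≈ 739 kN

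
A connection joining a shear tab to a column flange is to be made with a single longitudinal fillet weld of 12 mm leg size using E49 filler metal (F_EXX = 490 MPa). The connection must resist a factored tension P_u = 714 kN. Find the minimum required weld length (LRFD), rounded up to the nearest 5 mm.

Throat t_e = 0.707 × 12 = 8.484 mm.
φr_n = 0.75 × 0.6 × 490 × 8.484 × 10⁻³ = 1.871 kN/mm.
L_req = P_u / φr_n = 714 / 1.871 = 381.7 mm total.
Round up → use L = 385 mm.

L = 385 mm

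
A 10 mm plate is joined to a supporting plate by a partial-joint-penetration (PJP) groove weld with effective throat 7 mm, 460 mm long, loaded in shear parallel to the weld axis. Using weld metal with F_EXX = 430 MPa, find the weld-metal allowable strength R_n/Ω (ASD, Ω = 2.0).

Effective throat (given) t_e = 7 mm.
A_we = 7 × 460 = 3220 mm².
F_nw = 0.6 F_EXX = 258 MPa.
R_n/Ω = (258 × 3220) / 2.0 × 10⁻³ = 415.4 kN.

R_n/Ω ≈ 415 kN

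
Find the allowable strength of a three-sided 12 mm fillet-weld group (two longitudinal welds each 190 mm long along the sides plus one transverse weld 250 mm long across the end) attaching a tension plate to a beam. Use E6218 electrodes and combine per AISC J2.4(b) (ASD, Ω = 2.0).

R_n/Ω ≈ 1100 kN

E62XX → F_EXX = 620 MPa.
t_e = 0.707 × 12 = 8.484 mm.
R_nwl = 0.6 × 620 × 8.484 × 380 × 10⁻³ = 1199 kN (longitudinal, 2 welds).
R_nwt = 0.6 × 620 × 8.484 × 250 × 10⁻³ = 789 kN (transverse, base value).
(i) R_nwl + R_nwt = 1988 kN; (ii) 0.85 R_nwl + 1.5 R_nwt = 2203 kN.
R_n = max = 2203 kN [governs: (ii)]; R_n/Ω = 1101 kN.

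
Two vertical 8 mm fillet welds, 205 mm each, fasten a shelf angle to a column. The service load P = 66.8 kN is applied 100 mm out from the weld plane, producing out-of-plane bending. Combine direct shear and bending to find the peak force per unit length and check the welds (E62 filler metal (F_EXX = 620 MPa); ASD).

f_max ≈ 504 N/mm; adequate

L_w = 2 × 205 = 410 mm; section modulus (unit throat) S = 2 × L²/6 = 14010 mm².
Direct shear f_v = P/L_w = 66.8×10³/410 = 162.9 N/mm.
Moment M = P × e = 66.8×10³ × 100 = 6680000 N·mm; bending f_b = M/S = 476.9 N/mm.
f_max = √(f_v² + f_b²) = √(162.9² + 476.9²) = 503.9 N/mm.
r_n/Ω = (1/2.0) × 0.6 × 620 × (0.707 × 8) = 1052 N/mm → adequate.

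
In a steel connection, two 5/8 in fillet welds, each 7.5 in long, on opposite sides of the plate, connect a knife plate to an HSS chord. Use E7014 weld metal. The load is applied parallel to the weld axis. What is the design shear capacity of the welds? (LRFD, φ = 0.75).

φR_n ≈ 209 kip

E70XX → F_EXX = 70 ksi.
Effective throat t_e = 0.707 × 0.625 = 0.4419 in.
Total length L = 15 in; A_we = 0.4419 × 15 = 6.628 in².
F_nw = 0.6 F_EXX = 0.6 × 70 = 42 ksi.
φR_n = 0.75 × 42 × 6.628 = 208.8 kip.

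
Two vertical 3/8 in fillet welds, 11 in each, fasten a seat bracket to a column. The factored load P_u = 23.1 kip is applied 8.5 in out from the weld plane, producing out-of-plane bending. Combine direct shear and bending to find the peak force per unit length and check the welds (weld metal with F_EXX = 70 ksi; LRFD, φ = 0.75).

L_w = 2 × 11 = 22 in; section modulus (unit throat) S = 2 × L²/6 = 40.33 in².
Direct shear f_v = P/L_w = 23.1/22 = 1.05 kip/in.
Moment M = P × e = 23.1 × 8.5 = 196.35 kip·in; bending f_b = M/S = 4.868 kip/in.
f_max = √(f_v² + f_b²) = √(1.05² + 4.868²) = 4.98 kip/in.
φr_n = 0.75 × 0.6 × 70 × (0.707 × 0.375) = 8.351 kip/in → adequate.

f_max ≈ 4.98 kip/in; adequate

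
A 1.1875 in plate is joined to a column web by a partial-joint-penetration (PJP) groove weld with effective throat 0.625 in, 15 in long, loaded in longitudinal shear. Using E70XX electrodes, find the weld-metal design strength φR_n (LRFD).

φR_n ≈ 295 kip

E70XX → F_EXX = 70 ksi.
Effective throat (given) t_e = 0.625 in.
A_we = 0.625 × 15 = 9.375 in².
F_nw = 0.6 F_EXX = 42 ksi.
φR_n = 0.75 × 42 × 9.375 = 295.3 kip.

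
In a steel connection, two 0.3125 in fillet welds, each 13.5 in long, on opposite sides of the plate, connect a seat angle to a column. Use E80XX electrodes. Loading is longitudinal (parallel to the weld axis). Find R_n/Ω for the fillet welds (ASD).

R_n/Ω ≈ 143 kips

E80XX → F_EXX = 80 ksi.
Effective throat t_e = 0.707 × 0.3125 = 0.2209 in.
Total length L = 27 in; A_we = 0.2209 × 27 = 5.965 in².
F_nw = 0.6 F_EXX = 0.6 × 80 = 48 ksi.
R_n = 48 × 5.965 = 286.3 kips; R_n/Ω = 286.3/2.0 = 143.2 kips.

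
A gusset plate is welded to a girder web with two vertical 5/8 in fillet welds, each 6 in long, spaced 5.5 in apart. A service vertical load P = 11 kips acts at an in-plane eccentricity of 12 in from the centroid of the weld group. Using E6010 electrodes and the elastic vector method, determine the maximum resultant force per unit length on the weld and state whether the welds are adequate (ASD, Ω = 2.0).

E60XX → F_EXX = 60 ksi.
Total weld length L_w = 12 in. Treat welds as unit-width lines.
Polar moment about centroid: J = 2[d³/12 + d(b/2)²] = 2[6³/12 + 6×2.75²] = 126.8 in³.
Direct shear f_v = P/L_w = 11 / 12 = 0.9167 kip/in (vertical).
Torsion M = P·e = 11 × 12 = 132 kip·in.
Critical point at (x, y) = (2.75, 3) from centroid. f_tx = M·y/J = 3.124 kip/in; f_ty = M·x/J = 2.864 kip/in.
Resultant f_max = √[f_tx² + (f_v + f_ty)²] = √[3.124² + (0.9167 + 2.864)²] = 4.904 kip/in.
Capacity per unit length: r_n/Ω = (1/2.0) × 0.6 × 60 × (0.707 × 0.625) = 7.954 kip/in.
4.904 ≤ 7.954 → adequate.

f_max ≈ 4.9 kip/in; adequate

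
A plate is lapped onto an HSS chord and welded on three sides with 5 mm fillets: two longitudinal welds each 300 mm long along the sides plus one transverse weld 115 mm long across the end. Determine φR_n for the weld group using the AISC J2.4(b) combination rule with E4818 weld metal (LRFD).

E48XX → F_EXX = 480 MPa.
t_e = 0.707 × 5 = 3.535 mm.
R_nwl = 0.6 × 480 × 3.535 × 600 × 10⁻³ = 610.8 kN (longitudinal, 2 welds).
R_nwt = 0.6 × 480 × 3.535 × 115 × 10⁻³ = 117.1 kN (transverse, base value).
(i) R_nwl + R_nwt = 727.9 kN; (ii) 0.85 R_nwl + 1.5 R_nwt = 694.8 kN.
R_n = max = 727.9 kN [governs: (i)]; φR_n = 545.9 kN.

φR_n ≈ 546 kN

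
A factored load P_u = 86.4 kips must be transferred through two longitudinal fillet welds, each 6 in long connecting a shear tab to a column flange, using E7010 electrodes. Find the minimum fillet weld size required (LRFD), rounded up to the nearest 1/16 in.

E70XX → F_EXX = 70 ksi.
Total weld length L = 12 in.
Required throat t_e = P_u / (φ × 0.6 F_EXX × L) = 86.4 / (0.75 × 0.6 × 70 × 12) = 0.2286 in.
Required leg w = t_e / 0.707 = 0.3233 in → use 3/8 in.

w = 3/8 in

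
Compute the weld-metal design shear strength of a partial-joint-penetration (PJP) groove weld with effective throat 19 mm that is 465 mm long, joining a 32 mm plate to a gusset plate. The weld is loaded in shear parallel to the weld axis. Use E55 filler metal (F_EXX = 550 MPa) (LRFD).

φR_n ≈ 2190 kN

Effective throat (given) t_e = 19 mm.
A_we = 19 × 465 = 8835 mm².
F_nw = 0.6 F_EXX = 330 MPa.
φR_n = 0.75 × 330 × 8835 × 10⁻³ = 2187 kN.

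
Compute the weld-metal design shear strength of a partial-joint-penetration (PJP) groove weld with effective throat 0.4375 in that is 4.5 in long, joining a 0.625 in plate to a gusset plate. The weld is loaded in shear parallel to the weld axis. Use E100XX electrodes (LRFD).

φR_n ≈ 88.6 kips

E100XX → F_EXX = 100 ksi.
Effective throat (given) t_e = 0.4375 in.
A_we = 0.4375 × 4.5 = 1.969 in².
F_nw = 0.6 F_EXX = 60 ksi.
φR_n = 0.75 × 60 × 1.969 = 88.59 kips.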